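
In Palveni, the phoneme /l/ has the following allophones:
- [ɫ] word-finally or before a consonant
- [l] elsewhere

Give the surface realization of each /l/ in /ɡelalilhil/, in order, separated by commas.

[l], [l], [ɫ], [ɫ]

Occurrence 1 (position 3): no conditioning environment matches → elsewhere allophone [l].
Occurrence 2 (position 5): no conditioning environment matches → elsewhere allophone [l].
Occurrence 3 (position 7): word-finally or before a consonant → [ɫ].
Occurrence 4 (position 10): word-finally or before a consonant → [ɫ].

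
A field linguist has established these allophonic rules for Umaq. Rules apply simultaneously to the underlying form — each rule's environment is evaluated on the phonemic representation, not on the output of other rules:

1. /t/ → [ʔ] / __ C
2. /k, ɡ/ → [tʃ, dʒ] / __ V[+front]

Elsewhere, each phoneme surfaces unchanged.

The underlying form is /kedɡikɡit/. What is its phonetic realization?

/k/ meets the environment for rule 2 (before a front vowel) → [tʃ].
/e/ stays [e].
/d/ (between /e/ and /ɡ/) is unaffected → [d].
/ɡ/ (between /d/ and /i/): before a front vowel, so rule 2 applies → [dʒ].
/i/ (between /ɡ/ and /k/) is unaffected → [i].
/k/ (between /i/ and /ɡ/) is in the target of rule 2 but the environment (before a front vowel) is not met → [k].
Rule 2 applies to /ɡ/ (between /k/ and /i/: before a front vowel) → [dʒ].
/i/ stays [i].
/t/ (word-final) is in the target of rule 1 but the environment (immediately before a consonant) is not met → [t].

[tʃeddʒikdʒit]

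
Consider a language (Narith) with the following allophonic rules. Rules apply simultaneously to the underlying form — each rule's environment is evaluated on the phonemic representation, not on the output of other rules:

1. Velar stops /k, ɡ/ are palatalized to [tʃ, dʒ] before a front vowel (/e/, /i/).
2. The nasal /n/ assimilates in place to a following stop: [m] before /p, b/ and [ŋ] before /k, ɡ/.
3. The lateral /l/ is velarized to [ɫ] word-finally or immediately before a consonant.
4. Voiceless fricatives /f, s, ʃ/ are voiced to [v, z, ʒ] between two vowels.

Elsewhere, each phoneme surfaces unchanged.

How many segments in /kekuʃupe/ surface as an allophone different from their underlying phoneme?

2

Segments that undergo a rule: /k/ → [tʃ] (rule 1); /ʃ/ → [ʒ] (rule 4).
All other segments surface unchanged.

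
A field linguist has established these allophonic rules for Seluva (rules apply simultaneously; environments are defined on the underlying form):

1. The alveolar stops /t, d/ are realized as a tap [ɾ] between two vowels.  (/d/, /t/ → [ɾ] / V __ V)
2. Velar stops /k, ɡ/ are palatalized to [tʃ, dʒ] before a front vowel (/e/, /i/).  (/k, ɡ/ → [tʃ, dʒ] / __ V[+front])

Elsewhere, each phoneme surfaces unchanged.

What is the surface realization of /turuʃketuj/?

[turuʃtʃeɾuj]

/t/ (word-initial) fails the environment for rule 1, so it stays [t].
/u/ — not in any rule's target class → [u].
/r/ (between /u/ and /u/): no rule targets it → [r].
/u/ — not in any rule's target class → [u].
/ʃ/ (between /u/ and /k/) is unaffected → [ʃ].
/k/ — between /ʃ/ and /e/, before a front vowel — surfaces as [tʃ] (rule 2).
/e/ (between /k/ and /t/) is unaffected → [e].
/t/ — between /e/ and /u/, between two vowels — surfaces as [ɾ] (rule 1).
/u/ (between /t/ and /j/): no rule targets it → [u].
/j/ (word-final): no rule targets it → [j].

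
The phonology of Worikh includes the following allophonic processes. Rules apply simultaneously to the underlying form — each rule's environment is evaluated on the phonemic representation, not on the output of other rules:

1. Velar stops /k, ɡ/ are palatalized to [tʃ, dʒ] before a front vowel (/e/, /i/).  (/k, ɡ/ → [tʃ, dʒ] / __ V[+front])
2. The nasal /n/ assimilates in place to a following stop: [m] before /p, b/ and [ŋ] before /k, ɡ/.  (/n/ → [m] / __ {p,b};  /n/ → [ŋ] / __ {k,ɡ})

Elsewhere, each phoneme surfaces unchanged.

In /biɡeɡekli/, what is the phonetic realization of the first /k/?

[k]

/k/ (between /e/ and /l/): rule 1 targets it, but not before a front vowel → unchanged [k].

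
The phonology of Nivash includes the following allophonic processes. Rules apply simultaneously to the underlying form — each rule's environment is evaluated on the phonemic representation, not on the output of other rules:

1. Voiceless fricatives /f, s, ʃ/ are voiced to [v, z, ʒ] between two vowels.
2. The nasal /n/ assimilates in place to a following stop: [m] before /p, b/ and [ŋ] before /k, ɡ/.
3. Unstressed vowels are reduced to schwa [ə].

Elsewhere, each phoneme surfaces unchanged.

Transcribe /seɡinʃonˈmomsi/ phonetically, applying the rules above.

/s/ (word-initial) fails the environment for rule 1, so it stays [s].
/e/ (between /s/ and /ɡ/) occurs in an unstressed syllable → [ə] by rule 3.
/ɡ/ — not in any rule's target class → [ɡ].
/i/ (between /ɡ/ and /n/) occurs in an unstressed syllable → [ə] by rule 3.
/n/ (between /i/ and /ʃ/) is in the target of rule 2 but the environment (before a labial or velar stop) is not met → [n].
/ʃ/ (between /n/ and /o/) fails the environment for rule 1, so it stays [ʃ].
/o/ (between /ʃ/ and /n/) occurs in an unstressed syllable → [ə] by rule 3.
/n/ (between /o/ and /m/): rule 2 targets it, but not before a labial or velar stop → unchanged [n].
/m/ (between /n/ and /o/): no rule targets it → [m].
/o/ (between /m/ and /m/) is in the target of rule 3 but the environment (in an unstressed syllable) is not met → [o].
/m/ (between /o/ and /s/) is unaffected → [m].
/s/ (between /m/ and /i/): rule 1 targets it, but not between two vowels → unchanged [s].
Rule 3 applies to /i/ (word-final: in an unstressed syllable) → [ə].

[səɡənʃənˈmomsə]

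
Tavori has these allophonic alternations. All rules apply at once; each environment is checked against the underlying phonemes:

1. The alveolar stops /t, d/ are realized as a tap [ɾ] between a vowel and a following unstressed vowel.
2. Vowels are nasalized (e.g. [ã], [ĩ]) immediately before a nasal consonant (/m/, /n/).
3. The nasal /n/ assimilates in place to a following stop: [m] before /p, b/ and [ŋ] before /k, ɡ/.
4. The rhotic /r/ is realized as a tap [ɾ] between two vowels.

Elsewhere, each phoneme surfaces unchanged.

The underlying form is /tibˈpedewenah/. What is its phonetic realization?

[tibˈpeɾewẽnah]

/t/ (word-initial): rule 1 targets it, but not between a vowel and a following unstressed vowel → unchanged [t].
/i/ (between /t/ and /b/) fails the environment for rule 2, so it stays [i].
/e/ (between /p/ and /d/) is in the target of rule 2 but the environment (before a nasal consonant) is not met → [e].
/d/ (between /e/ and /e/) occurs between a vowel and a following unstressed vowel → [ɾ] by rule 1.
/e/ (between /d/ and /w/) is in the target of rule 2 but the environment (before a nasal consonant) is not met → [e].
/e/ (between /w/ and /n/) occurs before a nasal consonant → [ẽ] by rule 2.
/n/ — between /e/ and /a/; rule 3 does not apply here → [n].
/a/ — between /n/ and /h/; rule 2 does not apply here → [a].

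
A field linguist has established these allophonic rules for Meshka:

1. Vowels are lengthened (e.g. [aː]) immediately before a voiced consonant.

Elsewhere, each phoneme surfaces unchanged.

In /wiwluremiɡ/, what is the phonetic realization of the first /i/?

[iː]

/i/ — between /w/ and /w/, before a voiced consonant — surfaces as [iː] (rule 1).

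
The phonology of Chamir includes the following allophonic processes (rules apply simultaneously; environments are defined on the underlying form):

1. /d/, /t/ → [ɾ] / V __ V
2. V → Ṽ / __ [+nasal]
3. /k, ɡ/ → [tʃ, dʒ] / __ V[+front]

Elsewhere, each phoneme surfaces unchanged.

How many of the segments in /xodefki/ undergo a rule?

Segments that undergo a rule: /d/ → [ɾ] (rule 1); /k/ → [tʃ] (rule 3).
All other segments surface unchanged.

2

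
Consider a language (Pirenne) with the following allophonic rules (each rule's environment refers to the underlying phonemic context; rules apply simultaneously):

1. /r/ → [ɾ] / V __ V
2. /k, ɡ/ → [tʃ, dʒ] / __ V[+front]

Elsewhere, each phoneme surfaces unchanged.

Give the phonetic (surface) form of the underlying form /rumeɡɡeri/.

/r/ (word-initial) fails the environment for rule 1, so it stays [r].
/ɡ/ (between /e/ and /ɡ/) is in the target of rule 2 but the environment (before a front vowel) is not met → [ɡ].
Rule 2 applies to /ɡ/ (between /ɡ/ and /e/: before a front vowel) → [dʒ].
/r/ (between /e/ and /i/): between two vowels, so rule 1 applies → [ɾ].

[rumeɡdʒeɾi]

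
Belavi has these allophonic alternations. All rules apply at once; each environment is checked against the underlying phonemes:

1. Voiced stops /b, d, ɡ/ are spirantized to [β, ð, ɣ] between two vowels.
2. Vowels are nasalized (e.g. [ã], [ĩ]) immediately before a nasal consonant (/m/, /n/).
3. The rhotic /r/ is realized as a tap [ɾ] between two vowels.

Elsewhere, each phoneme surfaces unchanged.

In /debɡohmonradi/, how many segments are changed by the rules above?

Segments that undergo a rule: /o/ → [õ] (rule 2); /d/ → [ð] (rule 1).
All other segments surface unchanged.

2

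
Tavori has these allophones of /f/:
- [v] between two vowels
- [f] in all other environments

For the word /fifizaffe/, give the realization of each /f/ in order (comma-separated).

[f], [v], [f], [f]

Occurrence 1 (position 1): no conditioning environment matches → elsewhere allophone [f].
Occurrence 2 (position 3): between two vowels → [v].
Occurrence 3 (position 7): no conditioning environment matches → elsewhere allophone [f].
Occurrence 4 (position 8): no conditioning environment matches → elsewhere allophone [f].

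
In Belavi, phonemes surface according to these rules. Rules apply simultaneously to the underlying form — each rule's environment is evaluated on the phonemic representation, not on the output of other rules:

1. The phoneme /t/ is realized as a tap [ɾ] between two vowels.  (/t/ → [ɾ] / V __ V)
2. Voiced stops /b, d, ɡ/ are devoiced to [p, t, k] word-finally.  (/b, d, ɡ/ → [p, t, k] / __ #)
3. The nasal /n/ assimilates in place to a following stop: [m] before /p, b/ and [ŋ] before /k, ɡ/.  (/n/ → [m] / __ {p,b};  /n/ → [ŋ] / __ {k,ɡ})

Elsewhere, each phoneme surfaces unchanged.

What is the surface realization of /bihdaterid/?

/b/ (word-initial): rule 2 targets it, but not word-finally → unchanged [b].
/d/ (between /h/ and /a/): rule 2 targets it, but not word-finally → unchanged [d].
/t/ — between /a/ and /e/, between two vowels — surfaces as [ɾ] (rule 1).
Rule 2 applies to /d/ (word-final: word-finally) → [t].

[bihdaɾerit]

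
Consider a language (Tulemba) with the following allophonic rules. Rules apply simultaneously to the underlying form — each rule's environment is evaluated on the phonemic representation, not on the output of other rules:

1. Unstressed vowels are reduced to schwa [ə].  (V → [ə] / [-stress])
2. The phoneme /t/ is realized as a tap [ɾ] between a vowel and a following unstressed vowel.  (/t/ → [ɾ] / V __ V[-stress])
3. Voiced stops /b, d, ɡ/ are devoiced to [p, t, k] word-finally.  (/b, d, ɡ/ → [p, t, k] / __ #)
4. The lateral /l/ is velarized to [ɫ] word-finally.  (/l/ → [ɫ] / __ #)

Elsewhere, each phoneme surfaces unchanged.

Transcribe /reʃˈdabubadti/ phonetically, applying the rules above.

[rəʃˈdabəbədtə]

/r/ stays [r].
/e/ (between /r/ and /ʃ/): in an unstressed syllable, so rule 1 applies → [ə].
/ʃ/ — not in any rule's target class → [ʃ].
/d/ (between /ʃ/ and /a/) fails the environment for rule 3, so it stays [d].
/a/ (between /d/ and /b/): rule 1 targets it, but not in an unstressed syllable → unchanged [a].
/b/ (between /a/ and /u/): rule 3 targets it, but not word-finally → unchanged [b].
/u/ (between /b/ and /b/) occurs in an unstressed syllable → [ə] by rule 1.
/b/ (between /u/ and /a/) fails the environment for rule 3, so it stays [b].
Rule 1 applies to /a/ (between /b/ and /d/: in an unstressed syllable) → [ə].
/d/ (between /a/ and /t/) is in the target of rule 3 but the environment (word-finally) is not met → [d].
/t/ (between /d/ and /i/): rule 2 targets it, but not between a vowel and a following unstressed vowel → unchanged [t].
/i/ (word-final): in an unstressed syllable, so rule 1 applies → [ə].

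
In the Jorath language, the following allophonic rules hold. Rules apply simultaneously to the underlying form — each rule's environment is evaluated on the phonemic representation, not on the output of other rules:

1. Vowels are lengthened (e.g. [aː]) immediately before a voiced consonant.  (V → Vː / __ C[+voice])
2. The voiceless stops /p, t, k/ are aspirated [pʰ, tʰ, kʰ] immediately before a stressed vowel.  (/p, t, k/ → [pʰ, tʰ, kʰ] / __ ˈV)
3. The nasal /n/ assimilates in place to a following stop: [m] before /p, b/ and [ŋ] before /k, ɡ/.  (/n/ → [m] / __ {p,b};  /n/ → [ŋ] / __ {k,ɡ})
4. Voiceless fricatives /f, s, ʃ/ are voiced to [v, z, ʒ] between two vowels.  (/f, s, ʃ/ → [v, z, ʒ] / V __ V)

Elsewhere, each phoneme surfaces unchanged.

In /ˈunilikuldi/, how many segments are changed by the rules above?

Segments that undergo a rule: /u/ → [uː] (rule 1); /i/ → [iː] (rule 1); /u/ → [uː] (rule 1).
All other segments surface unchanged.

3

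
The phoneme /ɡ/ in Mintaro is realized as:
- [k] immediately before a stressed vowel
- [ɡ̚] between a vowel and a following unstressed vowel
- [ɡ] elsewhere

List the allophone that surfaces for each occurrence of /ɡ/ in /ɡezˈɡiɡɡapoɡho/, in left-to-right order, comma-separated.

Occurrence 1 (position 1): no conditioning environment matches → elsewhere allophone [ɡ].
Occurrence 2 (position 4): immediately before a stressed vowel → [k].
Occurrence 3 (position 6): no conditioning environment matches → elsewhere allophone [ɡ].
Occurrence 4 (position 7): no conditioning environment matches → elsewhere allophone [ɡ].
Occurrence 5 (position 11): no conditioning environment matches → elsewhere allophone [ɡ].

[ɡ], [k], [ɡ], [ɡ], [ɡ]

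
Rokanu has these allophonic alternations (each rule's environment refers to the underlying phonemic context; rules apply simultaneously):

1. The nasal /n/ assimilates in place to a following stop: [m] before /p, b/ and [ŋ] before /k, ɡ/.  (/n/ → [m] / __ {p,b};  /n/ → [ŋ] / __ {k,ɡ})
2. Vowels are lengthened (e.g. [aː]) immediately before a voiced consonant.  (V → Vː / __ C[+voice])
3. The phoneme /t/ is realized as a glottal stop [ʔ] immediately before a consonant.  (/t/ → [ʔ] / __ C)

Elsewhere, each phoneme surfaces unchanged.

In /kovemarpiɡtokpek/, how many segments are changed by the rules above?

Segments that undergo a rule: /o/ → [oː] (rule 2); /e/ → [eː] (rule 2); /a/ → [aː] (rule 2); /i/ → [iː] (rule 2).
All other segments surface unchanged.

4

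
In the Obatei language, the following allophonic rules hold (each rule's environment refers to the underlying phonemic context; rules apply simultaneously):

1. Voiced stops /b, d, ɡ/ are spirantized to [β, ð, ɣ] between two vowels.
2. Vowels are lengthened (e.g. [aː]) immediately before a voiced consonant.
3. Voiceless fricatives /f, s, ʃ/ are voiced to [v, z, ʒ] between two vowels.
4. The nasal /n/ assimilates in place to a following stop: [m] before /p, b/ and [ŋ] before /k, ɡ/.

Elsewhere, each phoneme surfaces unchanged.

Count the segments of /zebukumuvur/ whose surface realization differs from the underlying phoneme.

5

Segments that undergo a rule: /e/ → [eː] (rule 2); /b/ → [β] (rule 1); /u/ → [uː] (rule 2); /u/ → [uː] (rule 2); /u/ → [uː] (rule 2).
All other segments surface unchanged.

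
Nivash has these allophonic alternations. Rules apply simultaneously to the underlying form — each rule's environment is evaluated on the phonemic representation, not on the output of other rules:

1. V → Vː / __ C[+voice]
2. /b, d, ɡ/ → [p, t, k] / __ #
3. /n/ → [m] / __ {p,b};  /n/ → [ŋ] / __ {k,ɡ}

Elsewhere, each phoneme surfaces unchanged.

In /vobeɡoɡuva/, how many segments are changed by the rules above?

Segments that undergo a rule: /o/ → [oː] (rule 1); /e/ → [eː] (rule 1); /o/ → [oː] (rule 1); /u/ → [uː] (rule 1).
All other segments surface unchanged.

4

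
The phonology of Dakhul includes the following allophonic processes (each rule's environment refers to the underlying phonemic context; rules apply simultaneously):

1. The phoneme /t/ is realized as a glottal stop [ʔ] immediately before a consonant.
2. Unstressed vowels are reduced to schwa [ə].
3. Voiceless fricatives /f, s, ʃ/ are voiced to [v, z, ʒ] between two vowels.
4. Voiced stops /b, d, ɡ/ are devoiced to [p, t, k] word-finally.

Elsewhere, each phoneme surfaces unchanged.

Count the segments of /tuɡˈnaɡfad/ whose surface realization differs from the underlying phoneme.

Segments that undergo a rule: /u/ → [ə] (rule 2); /a/ → [ə] (rule 2); /d/ → [t] (rule 4).
All other segments surface unchanged.

3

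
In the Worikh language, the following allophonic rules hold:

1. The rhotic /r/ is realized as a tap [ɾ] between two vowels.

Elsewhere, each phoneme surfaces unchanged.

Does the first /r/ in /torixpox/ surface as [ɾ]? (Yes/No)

Yes

/r/ (between /o/ and /i/) occurs between two vowels → [ɾ] by rule 1.
The actual realization is [ɾ], which matches [ɾ].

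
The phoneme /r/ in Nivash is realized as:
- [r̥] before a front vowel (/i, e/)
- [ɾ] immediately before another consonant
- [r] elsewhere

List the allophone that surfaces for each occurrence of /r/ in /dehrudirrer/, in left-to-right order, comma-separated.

Occurrence 1 (position 4): no conditioning environment matches → elsewhere allophone [r].
Occurrence 2 (position 8): immediately before another consonant → [ɾ].
Occurrence 3 (position 9): before a front vowel (/i, e/) → [r̥].
Occurrence 4 (position 11): no conditioning environment matches → elsewhere allophone [r].

[r], [ɾ], [r̥], [r]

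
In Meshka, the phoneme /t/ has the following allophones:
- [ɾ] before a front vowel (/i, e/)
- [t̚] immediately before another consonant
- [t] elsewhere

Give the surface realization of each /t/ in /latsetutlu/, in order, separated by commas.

[t̚], [t], [t̚]

Occurrence 1 (position 3): immediately before another consonant → [t̚].
Occurrence 2 (position 6): no conditioning environment matches → elsewhere allophone [t].
Occurrence 3 (position 8): immediately before another consonant → [t̚].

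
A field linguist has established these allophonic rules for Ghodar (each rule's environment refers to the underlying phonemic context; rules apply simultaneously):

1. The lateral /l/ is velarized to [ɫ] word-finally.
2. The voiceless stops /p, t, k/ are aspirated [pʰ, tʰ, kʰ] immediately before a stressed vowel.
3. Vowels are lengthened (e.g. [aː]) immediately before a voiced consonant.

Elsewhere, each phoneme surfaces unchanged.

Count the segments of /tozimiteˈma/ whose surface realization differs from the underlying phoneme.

3

Segments that undergo a rule: /o/ → [oː] (rule 3); /i/ → [iː] (rule 3); /e/ → [eː] (rule 3).
All other segments surface unchanged.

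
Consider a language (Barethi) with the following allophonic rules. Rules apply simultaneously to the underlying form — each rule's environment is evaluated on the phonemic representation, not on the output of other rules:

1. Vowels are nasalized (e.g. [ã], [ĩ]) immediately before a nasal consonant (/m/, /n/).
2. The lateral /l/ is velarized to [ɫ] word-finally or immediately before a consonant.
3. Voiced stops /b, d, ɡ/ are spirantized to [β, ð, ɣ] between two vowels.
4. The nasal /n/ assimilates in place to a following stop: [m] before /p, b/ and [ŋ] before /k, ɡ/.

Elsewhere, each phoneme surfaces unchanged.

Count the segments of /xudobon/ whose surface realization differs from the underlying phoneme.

Segments that undergo a rule: /d/ → [ð] (rule 3); /b/ → [β] (rule 3); /o/ → [õ] (rule 1).
All other segments surface unchanged.

3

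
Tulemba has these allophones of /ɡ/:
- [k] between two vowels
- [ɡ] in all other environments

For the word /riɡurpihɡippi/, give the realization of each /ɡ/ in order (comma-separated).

[k], [ɡ]

Occurrence 1 (position 3): between two vowels → [k].
Occurrence 2 (position 9): no conditioning environment matches → elsewhere allophone [ɡ].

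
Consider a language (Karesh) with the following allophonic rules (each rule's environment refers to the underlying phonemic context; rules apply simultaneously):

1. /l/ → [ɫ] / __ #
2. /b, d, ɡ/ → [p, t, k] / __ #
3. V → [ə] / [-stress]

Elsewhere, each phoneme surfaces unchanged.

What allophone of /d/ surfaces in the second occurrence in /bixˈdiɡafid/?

/d/ meets the environment for rule 2 (word-finally) → [t].

[t]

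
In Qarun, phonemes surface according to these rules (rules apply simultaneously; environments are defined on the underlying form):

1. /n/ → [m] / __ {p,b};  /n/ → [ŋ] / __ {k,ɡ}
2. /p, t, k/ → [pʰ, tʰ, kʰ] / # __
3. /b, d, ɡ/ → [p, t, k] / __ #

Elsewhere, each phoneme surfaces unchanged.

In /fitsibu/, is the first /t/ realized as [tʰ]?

/t/ (between /i/ and /s/) is in the target of rule 2 but the environment (word-initially) is not met → [t].
The actual realization is [t], not [tʰ].

No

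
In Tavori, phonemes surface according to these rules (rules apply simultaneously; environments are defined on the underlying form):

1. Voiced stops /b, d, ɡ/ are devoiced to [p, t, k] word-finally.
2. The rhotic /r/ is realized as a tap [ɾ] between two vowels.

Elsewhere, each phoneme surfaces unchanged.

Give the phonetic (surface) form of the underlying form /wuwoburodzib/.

/w/ stays [w].
/u/ (between /w/ and /w/) is unaffected → [u].
/w/ — not in any rule's target class → [w].
/o/ (between /w/ and /b/): no rule targets it → [o].
/b/ (between /o/ and /u/): rule 1 targets it, but not word-finally → unchanged [b].
/u/ (between /b/ and /r/) is unaffected → [u].
Rule 2 applies to /r/ (between /u/ and /o/: between two vowels) → [ɾ].
/o/ (between /r/ and /d/) is unaffected → [o].
/d/ (between /o/ and /z/): rule 1 targets it, but not word-finally → unchanged [d].
/z/ (between /d/ and /i/): no rule targets it → [z].
/i/ (between /z/ and /b/) is unaffected → [i].
/b/ meets the environment for rule 1 (word-finally) → [p].

[wuwobuɾodzip]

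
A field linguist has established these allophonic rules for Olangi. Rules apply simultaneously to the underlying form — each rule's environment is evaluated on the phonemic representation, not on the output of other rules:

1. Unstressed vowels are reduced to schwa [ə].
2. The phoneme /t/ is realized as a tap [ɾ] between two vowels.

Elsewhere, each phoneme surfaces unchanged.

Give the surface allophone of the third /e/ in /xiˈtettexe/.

/e/ meets the environment for rule 1 (in an unstressed syllable) → [ə].

[ə]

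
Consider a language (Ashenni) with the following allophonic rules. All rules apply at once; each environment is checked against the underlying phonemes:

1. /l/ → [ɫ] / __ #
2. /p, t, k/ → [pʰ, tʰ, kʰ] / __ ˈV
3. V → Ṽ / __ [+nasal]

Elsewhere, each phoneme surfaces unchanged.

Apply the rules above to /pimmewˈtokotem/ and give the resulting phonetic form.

[pĩmmewˈtʰokotẽm]

/p/ — word-initial; rule 2 does not apply here → [p].
Rule 3 applies to /i/ (between /p/ and /m/: before a nasal consonant) → [ĩ].
/m/ (between /i/ and /m/) is unaffected → [m].
/m/ — not in any rule's target class → [m].
/e/ — between /m/ and /w/; rule 3 does not apply here → [e].
/w/ stays [w].
/t/ meets the environment for rule 2 (immediately before a stressed vowel) → [tʰ].
/o/ — between /t/ and /k/; rule 3 does not apply here → [o].
/k/ (between /o/ and /o/) fails the environment for rule 2, so it stays [k].
/o/ — between /k/ and /t/; rule 3 does not apply here → [o].
/t/ (between /o/ and /e/) is in the target of rule 2 but the environment (immediately before a stressed vowel) is not met → [t].
/e/ (between /t/ and /m/): before a nasal consonant, so rule 3 applies → [ẽ].
/m/ — not in any rule's target class → [m].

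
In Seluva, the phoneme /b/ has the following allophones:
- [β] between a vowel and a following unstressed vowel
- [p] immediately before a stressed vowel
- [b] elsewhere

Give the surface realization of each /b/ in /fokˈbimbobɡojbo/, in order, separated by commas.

[p], [b], [b], [b]

Occurrence 1 (position 4): immediately before a stressed vowel → [p].
Occurrence 2 (position 7): no conditioning environment matches → elsewhere allophone [b].
Occurrence 3 (position 9): no conditioning environment matches → elsewhere allophone [b].
Occurrence 4 (position 13): no conditioning environment matches → elsewhere allophone [b].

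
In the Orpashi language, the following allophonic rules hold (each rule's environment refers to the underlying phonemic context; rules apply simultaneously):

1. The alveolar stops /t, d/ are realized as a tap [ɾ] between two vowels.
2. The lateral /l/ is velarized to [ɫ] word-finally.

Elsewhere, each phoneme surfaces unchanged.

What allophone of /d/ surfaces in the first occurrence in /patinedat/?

[ɾ]

Rule 1 applies to /d/ (between /e/ and /a/: between two vowels) → [ɾ].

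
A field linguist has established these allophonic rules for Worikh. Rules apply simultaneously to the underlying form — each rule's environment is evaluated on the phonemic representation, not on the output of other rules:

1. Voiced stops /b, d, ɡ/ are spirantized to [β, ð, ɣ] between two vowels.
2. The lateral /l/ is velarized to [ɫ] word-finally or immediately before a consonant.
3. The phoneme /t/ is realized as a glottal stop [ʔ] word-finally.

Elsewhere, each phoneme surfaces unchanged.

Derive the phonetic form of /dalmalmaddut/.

/d/ — word-initial; rule 1 does not apply here → [d].
/a/ (between /d/ and /l/) is unaffected → [a].
/l/ (between /a/ and /m/): word-finally or immediately before a consonant, so rule 2 applies → [ɫ].
/m/ (between /l/ and /a/): no rule targets it → [m].
/a/ (between /m/ and /l/) is unaffected → [a].
Rule 2 applies to /l/ (between /a/ and /m/: word-finally or immediately before a consonant) → [ɫ].
/m/ (between /l/ and /a/): no rule targets it → [m].
/a/ (between /m/ and /d/) is unaffected → [a].
/d/ (between /a/ and /d/): rule 1 targets it, but not between two vowels → unchanged [d].
/d/ (between /d/ and /u/) fails the environment for rule 1, so it stays [d].
/u/ stays [u].
/t/ (word-final) occurs word-finally → [ʔ] by rule 3.

[daɫmaɫmadduʔ]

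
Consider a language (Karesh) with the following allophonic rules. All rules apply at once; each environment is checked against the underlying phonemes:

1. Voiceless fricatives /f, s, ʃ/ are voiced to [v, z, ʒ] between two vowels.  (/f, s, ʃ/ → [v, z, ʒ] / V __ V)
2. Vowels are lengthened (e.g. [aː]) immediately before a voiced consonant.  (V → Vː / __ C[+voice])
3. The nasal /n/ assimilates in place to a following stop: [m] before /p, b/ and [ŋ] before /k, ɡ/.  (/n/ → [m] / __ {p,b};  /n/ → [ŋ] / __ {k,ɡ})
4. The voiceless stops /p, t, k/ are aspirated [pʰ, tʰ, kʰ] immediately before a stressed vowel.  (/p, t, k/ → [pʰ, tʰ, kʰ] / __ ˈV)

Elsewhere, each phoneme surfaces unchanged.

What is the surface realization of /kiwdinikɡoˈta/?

/k/ (word-initial) is in the target of rule 4 but the environment (immediately before a stressed vowel) is not met → [k].
/i/ meets the environment for rule 2 (before a voiced consonant) → [iː].
/w/ (between /i/ and /d/): no rule targets it → [w].
/d/ stays [d].
/i/ (between /d/ and /n/): before a voiced consonant, so rule 2 applies → [iː].
/n/ (between /i/ and /i/) is in the target of rule 3 but the environment (before a labial or velar stop) is not met → [n].
/i/ — between /n/ and /k/; rule 2 does not apply here → [i].
/k/ — between /i/ and /ɡ/; rule 4 does not apply here → [k].
/ɡ/ — not in any rule's target class → [ɡ].
/o/ — between /ɡ/ and /t/; rule 2 does not apply here → [o].
/t/ meets the environment for rule 4 (immediately before a stressed vowel) → [tʰ].
/a/ — word-final; rule 2 does not apply here → [a].

[kiːwdiːnikɡoˈtʰa]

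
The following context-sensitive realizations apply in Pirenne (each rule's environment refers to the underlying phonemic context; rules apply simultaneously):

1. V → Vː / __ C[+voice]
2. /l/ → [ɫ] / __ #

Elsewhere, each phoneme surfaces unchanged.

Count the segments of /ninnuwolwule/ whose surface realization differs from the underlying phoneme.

Segments that undergo a rule: /i/ → [iː] (rule 1); /u/ → [uː] (rule 1); /o/ → [oː] (rule 1); /u/ → [uː] (rule 1).
All other segments surface unchanged.

4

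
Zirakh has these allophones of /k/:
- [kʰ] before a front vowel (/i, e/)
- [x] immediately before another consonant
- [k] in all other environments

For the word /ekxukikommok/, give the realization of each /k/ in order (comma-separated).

[x], [kʰ], [k], [k]

Occurrence 1 (position 2): immediately before another consonant → [x].
Occurrence 2 (position 5): before a front vowel (/i, e/) → [kʰ].
Occurrence 3 (position 7): no conditioning environment matches → elsewhere allophone [k].
Occurrence 4 (position 12): no conditioning environment matches → elsewhere allophone [k].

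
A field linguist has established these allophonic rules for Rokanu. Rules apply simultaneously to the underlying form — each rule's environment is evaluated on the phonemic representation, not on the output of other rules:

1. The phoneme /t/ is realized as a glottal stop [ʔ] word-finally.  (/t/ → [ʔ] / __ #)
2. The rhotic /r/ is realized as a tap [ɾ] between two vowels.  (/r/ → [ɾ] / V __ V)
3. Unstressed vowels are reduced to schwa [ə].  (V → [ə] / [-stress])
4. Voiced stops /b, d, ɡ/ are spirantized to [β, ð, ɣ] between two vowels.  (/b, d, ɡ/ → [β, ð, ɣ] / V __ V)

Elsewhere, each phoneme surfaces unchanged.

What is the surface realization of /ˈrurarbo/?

/r/ (word-initial): rule 2 targets it, but not between two vowels → unchanged [r].
/u/ (between /r/ and /r/): rule 3 targets it, but not in an unstressed syllable → unchanged [u].
Rule 2 applies to /r/ (between /u/ and /a/: between two vowels) → [ɾ].
/a/ — between /r/ and /r/, in an unstressed syllable — surfaces as [ə] (rule 3).
/r/ (between /a/ and /b/) fails the environment for rule 2, so it stays [r].
/b/ — between /r/ and /o/; rule 4 does not apply here → [b].
/o/ (word-final): in an unstressed syllable, so rule 3 applies → [ə].

[ˈruɾərbə]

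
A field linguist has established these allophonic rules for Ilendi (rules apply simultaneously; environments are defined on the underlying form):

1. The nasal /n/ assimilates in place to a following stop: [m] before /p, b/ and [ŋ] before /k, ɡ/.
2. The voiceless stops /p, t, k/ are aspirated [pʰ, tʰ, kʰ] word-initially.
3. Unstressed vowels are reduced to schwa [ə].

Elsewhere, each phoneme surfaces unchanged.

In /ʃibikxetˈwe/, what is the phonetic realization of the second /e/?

/e/ (word-final) fails the environment for rule 3, so it stays [e].

[e]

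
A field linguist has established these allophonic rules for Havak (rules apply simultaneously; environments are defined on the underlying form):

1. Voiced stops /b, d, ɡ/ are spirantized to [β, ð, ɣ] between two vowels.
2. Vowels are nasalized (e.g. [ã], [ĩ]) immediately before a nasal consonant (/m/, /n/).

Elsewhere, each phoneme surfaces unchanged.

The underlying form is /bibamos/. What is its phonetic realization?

/b/ (word-initial) fails the environment for rule 1, so it stays [b].
/i/ (between /b/ and /b/) is in the target of rule 2 but the environment (before a nasal consonant) is not met → [i].
/b/ — between /i/ and /a/, between two vowels — surfaces as [β] (rule 1).
Rule 2 applies to /a/ (between /b/ and /m/: before a nasal consonant) → [ã].
/o/ (between /m/ and /s/): rule 2 targets it, but not before a nasal consonant → unchanged [o].

[biβãmos]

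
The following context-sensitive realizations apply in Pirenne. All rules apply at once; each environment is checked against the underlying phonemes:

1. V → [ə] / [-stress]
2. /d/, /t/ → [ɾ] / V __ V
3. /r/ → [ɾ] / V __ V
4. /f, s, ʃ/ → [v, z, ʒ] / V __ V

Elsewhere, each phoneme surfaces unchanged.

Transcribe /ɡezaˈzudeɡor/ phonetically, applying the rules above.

[ɡəzəˈzuɾəɡər]

/e/ — between /ɡ/ and /z/, in an unstressed syllable — surfaces as [ə] (rule 1).
/a/ — between /z/ and /z/, in an unstressed syllable — surfaces as [ə] (rule 1).
/u/ — between /z/ and /d/; rule 1 does not apply here → [u].
/d/ meets the environment for rule 2 (between two vowels) → [ɾ].
/e/ (between /d/ and /ɡ/): in an unstressed syllable, so rule 1 applies → [ə].
/o/ — between /ɡ/ and /r/, in an unstressed syllable — surfaces as [ə] (rule 1).
/r/ (word-final) is in the target of rule 3 but the environment (between two vowels) is not met → [r].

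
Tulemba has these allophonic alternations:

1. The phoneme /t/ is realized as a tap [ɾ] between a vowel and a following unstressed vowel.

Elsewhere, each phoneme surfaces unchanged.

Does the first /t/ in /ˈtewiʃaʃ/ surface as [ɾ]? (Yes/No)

No

/t/ (word-initial) is in the target of rule 1 but the environment (between a vowel and a following unstressed vowel) is not met → [t].
The actual realization is [t], not [ɾ].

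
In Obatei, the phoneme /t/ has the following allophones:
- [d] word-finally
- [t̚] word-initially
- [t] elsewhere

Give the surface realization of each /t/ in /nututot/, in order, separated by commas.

[t], [t], [d]

Occurrence 1 (position 3): no conditioning environment matches → elsewhere allophone [t].
Occurrence 2 (position 5): no conditioning environment matches → elsewhere allophone [t].
Occurrence 3 (position 7): word-finally → [d].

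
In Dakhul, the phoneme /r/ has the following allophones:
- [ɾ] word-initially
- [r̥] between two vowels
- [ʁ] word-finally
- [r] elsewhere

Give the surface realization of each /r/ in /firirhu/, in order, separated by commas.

Occurrence 1 (position 3): between two vowels → [r̥].
Occurrence 2 (position 5): no conditioning environment matches → elsewhere allophone [r].

[r̥], [r]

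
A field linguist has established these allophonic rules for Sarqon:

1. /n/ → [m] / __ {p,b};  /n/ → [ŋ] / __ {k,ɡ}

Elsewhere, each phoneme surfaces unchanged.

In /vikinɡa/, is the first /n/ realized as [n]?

/n/ (between /i/ and /ɡ/) occurs before a labial or velar stop → [ŋ] by rule 1.
The actual realization is [ŋ], not [n].

No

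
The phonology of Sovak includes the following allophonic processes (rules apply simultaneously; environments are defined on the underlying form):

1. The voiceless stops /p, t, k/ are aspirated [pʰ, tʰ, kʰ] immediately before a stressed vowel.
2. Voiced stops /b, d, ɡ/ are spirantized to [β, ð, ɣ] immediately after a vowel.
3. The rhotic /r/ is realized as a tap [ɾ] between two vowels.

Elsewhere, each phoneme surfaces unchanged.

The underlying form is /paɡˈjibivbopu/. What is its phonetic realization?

[paɣˈjiβivbopu]

/p/ (word-initial): rule 1 targets it, but not immediately before a stressed vowel → unchanged [p].
/ɡ/ — between /a/ and /j/, immediately after a vowel — surfaces as [ɣ] (rule 2).
/b/ (between /i/ and /i/) occurs immediately after a vowel → [β] by rule 2.
/b/ (between /v/ and /o/) fails the environment for rule 2, so it stays [b].
/p/ (between /o/ and /u/): rule 1 targets it, but not immediately before a stressed vowel → unchanged [p].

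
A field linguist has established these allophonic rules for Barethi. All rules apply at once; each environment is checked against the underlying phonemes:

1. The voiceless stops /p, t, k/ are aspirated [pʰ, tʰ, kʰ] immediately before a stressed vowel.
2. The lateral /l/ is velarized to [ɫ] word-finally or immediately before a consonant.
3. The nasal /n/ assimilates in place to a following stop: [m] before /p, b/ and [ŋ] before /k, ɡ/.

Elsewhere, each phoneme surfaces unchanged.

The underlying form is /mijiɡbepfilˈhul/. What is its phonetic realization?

/p/ (between /e/ and /f/) is in the target of rule 1 but the environment (immediately before a stressed vowel) is not met → [p].
Rule 2 applies to /l/ (between /i/ and /h/: word-finally or immediately before a consonant) → [ɫ].
Rule 2 applies to /l/ (word-final: word-finally or immediately before a consonant) → [ɫ].

[mijiɡbepfiɫˈhuɫ]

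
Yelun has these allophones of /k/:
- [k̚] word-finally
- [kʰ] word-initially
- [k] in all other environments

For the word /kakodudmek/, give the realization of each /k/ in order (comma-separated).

Occurrence 1 (position 1): word-initially → [kʰ].
Occurrence 2 (position 3): no conditioning environment matches → elsewhere allophone [k].
Occurrence 3 (position 10): word-finally → [k̚].

[kʰ], [k], [k̚]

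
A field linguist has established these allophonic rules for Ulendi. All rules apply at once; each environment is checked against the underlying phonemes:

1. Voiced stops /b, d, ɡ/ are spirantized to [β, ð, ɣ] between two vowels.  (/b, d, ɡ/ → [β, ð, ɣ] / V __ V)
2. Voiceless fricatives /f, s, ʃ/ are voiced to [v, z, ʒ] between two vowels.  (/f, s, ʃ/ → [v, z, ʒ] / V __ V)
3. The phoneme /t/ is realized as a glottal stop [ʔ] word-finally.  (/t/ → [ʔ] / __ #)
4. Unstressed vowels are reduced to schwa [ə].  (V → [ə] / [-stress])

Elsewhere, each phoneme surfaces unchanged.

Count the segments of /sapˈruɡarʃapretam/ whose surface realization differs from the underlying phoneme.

6

Segments that undergo a rule: /a/ → [ə] (rule 4); /ɡ/ → [ɣ] (rule 1); /a/ → [ə] (rule 4); /a/ → [ə] (rule 4); /e/ → [ə] (rule 4); /a/ → [ə] (rule 4).
All other segments surface unchanged.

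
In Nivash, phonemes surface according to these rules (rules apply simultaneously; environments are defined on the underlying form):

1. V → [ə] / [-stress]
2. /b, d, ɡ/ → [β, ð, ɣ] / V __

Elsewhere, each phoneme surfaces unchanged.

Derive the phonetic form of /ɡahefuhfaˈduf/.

[ɡəhəfəhfəˈðuf]

/ɡ/ — word-initial; rule 2 does not apply here → [ɡ].
/a/ — between /ɡ/ and /h/, in an unstressed syllable — surfaces as [ə] (rule 1).
/e/ (between /h/ and /f/): in an unstressed syllable, so rule 1 applies → [ə].
/u/ (between /f/ and /h/): in an unstressed syllable, so rule 1 applies → [ə].
Rule 1 applies to /a/ (between /f/ and /d/: in an unstressed syllable) → [ə].
/d/ (between /a/ and /u/) occurs immediately after a vowel → [ð] by rule 2.
/u/ (between /d/ and /f/): rule 1 targets it, but not in an unstressed syllable → unchanged [u].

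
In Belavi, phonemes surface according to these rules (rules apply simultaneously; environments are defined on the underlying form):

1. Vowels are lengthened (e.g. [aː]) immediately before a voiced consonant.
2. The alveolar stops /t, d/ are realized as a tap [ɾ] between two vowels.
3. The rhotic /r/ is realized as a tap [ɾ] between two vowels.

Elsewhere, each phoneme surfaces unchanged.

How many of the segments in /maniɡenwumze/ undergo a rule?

Segments that undergo a rule: /a/ → [aː] (rule 1); /i/ → [iː] (rule 1); /e/ → [eː] (rule 1); /u/ → [uː] (rule 1).
All other segments surface unchanged.

4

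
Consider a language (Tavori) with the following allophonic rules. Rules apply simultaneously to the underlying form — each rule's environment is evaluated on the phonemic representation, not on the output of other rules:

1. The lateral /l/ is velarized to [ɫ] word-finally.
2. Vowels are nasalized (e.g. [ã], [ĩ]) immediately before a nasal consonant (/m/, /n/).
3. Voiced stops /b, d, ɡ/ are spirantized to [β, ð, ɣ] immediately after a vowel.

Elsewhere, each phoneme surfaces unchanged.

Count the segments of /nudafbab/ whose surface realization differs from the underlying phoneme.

Segments that undergo a rule: /d/ → [ð] (rule 3); /b/ → [β] (rule 3).
All other segments surface unchanged.

2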